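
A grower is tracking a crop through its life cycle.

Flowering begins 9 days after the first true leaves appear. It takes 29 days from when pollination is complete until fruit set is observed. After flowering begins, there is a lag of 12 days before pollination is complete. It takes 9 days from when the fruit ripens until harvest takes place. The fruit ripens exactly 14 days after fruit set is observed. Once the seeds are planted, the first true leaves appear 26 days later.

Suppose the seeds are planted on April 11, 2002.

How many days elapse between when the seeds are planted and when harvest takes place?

Causal path: the seeds are planted → the first true leaves appear → flowering begins → pollination is complete → fruit set is observed → the fruit ripens → harvest takes place.
Total delay along the path: 26 + 9 + 12 + 29 + 14 + 9 = 99 days.

99 days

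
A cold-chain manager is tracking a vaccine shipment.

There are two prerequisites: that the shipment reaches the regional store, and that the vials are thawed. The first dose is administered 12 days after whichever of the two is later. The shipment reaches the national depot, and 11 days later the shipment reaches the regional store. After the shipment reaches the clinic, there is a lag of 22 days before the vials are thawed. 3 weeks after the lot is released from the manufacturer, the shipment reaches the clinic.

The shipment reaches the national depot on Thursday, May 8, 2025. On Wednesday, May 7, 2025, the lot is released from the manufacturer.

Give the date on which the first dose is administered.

The shipment reaches the national depot: May 8, 2025.
The shipment reaches the regional store: May 8, 2025 + 11 days = May 19, 2025.
The lot is released from the manufacturer: May 7, 2025.
The shipment reaches the clinic: May 7, 2025 + 3 weeks = May 28, 2025.
The vials are thawed: May 28, 2025 + 22 days = Jun 19, 2025.
Both prerequisites met — the shipment reaches the regional store (May 19, 2025), the vials are thawed (Jun 19, 2025); the later is Jun 19, 2025.
The first dose is administered: Jun 19, 2025 + 12 days = Jul 1, 2025.

Tuesday, July 1, 2025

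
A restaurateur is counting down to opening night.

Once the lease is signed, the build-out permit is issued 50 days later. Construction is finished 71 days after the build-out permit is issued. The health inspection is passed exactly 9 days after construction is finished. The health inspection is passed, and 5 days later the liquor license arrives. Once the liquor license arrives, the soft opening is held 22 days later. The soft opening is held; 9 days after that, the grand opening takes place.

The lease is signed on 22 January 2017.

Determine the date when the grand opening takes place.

The lease is signed: Jan 22, 2017.
The build-out permit is issued: Jan 22, 2017 + 50 days = Mar 13, 2017.
Construction is finished: Mar 13, 2017 + 71 days = May 23, 2017.
The health inspection is passed: May 23, 2017 + 9 days = Jun 1, 2017.
The liquor license arrives: Jun 1, 2017 + 5 days = Jun 6, 2017.
The soft opening is held: Jun 6, 2017 + 22 days = Jun 28, 2017.
The grand opening takes place: Jun 28, 2017 + 9 days = Jul 7, 2017.

7 July 2017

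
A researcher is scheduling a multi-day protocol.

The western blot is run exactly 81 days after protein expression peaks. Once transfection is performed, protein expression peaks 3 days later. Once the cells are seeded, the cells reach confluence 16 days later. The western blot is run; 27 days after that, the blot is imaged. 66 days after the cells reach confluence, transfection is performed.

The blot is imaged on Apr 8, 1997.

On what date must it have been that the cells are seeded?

The blot is imaged: Apr 8, 1997.
The western blot is run: Apr 8, 1997 − 27 days = Mar 12, 1997.
Protein expression peaks: Mar 12, 1997 − 81 days = Dec 21, 1996.
Transfection is performed: Dec 21, 1996 − 3 days = Dec 18, 1996.
The cells reach confluence: Dec 18, 1996 − 66 days = Oct 13, 1996.
The cells are seeded: Oct 13, 1996 − 16 days = Sep 27, 1996.

Sep 27, 1996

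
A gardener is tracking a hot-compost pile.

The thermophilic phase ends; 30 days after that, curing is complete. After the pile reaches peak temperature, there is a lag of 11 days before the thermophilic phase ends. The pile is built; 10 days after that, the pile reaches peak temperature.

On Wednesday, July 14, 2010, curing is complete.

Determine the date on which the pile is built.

Monday, May 24, 2010

Curing is complete: Jul 14, 2010.
The thermophilic phase ends: Jul 14, 2010 − 30 days = Jun 14, 2010.
The pile reaches peak temperature: Jun 14, 2010 − 11 days = Jun 3, 2010.
The pile is built: Jun 3, 2010 − 10 days = May 24, 2010.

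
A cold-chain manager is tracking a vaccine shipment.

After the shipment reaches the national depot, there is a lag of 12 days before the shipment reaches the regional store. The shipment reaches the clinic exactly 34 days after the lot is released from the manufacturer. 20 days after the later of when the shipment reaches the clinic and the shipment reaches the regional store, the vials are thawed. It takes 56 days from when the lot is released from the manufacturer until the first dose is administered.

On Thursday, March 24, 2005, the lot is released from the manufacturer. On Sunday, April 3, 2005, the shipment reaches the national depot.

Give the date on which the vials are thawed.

Tuesday, May 17, 2005

The lot is released from the manufacturer: Mar 24, 2005.
The shipment reaches the clinic: Mar 24, 2005 + 34 days = Apr 27, 2005.
The shipment reaches the national depot: Apr 3, 2005.
The shipment reaches the regional store: Apr 3, 2005 + 12 days = Apr 15, 2005.
Both prerequisites met — the shipment reaches the clinic (Apr 27, 2005), the shipment reaches the regional store (Apr 15, 2005); the later is Apr 27, 2005.
The vials are thawed: Apr 27, 2005 + 20 days = May 17, 2005.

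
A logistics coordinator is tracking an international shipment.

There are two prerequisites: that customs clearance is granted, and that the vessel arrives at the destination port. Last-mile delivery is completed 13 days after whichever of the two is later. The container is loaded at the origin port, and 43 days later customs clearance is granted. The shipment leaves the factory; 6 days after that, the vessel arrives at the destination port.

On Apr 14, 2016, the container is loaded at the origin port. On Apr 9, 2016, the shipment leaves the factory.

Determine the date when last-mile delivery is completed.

Jun 9, 2016

The container is loaded at the origin port: Apr 14, 2016.
Customs clearance is granted: Apr 14, 2016 + 43 days = May 27, 2016.
The shipment leaves the factory: Apr 9, 2016.
The vessel arrives at the destination port: Apr 9, 2016 + 6 days = Apr 15, 2016.
Both prerequisites met — customs clearance is granted (May 27, 2016), the vessel arrives at the destination port (Apr 15, 2016); the later is May 27, 2016.
Last-mile delivery is completed: May 27, 2016 + 13 days = Jun 9, 2016.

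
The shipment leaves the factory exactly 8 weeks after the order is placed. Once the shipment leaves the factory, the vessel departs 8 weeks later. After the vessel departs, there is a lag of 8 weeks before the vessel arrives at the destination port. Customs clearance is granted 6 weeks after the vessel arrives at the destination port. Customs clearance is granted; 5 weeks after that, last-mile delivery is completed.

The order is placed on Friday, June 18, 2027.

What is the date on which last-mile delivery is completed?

The order is placed: Jun 18, 2027.
The shipment leaves the factory: Jun 18, 2027 + 8 weeks = Aug 13, 2027.
The vessel departs: Aug 13, 2027 + 8 weeks = Oct 8, 2027.
The vessel arrives at the destination port: Oct 8, 2027 + 8 weeks = Dec 3, 2027.
Customs clearance is granted: Dec 3, 2027 + 6 weeks = Jan 14, 2028.
Last-mile delivery is completed: Jan 14, 2028 + 5 weeks = Feb 18, 2028.

Friday, February 18, 2028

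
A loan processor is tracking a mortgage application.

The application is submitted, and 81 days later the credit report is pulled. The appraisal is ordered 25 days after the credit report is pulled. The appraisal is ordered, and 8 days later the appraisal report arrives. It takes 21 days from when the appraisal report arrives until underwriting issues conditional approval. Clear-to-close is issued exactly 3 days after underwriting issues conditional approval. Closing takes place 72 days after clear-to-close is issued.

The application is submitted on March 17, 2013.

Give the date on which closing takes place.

The application is submitted: Mar 17, 2013.
The credit report is pulled: Mar 17, 2013 + 81 days = Jun 6, 2013.
The appraisal is ordered: Jun 6, 2013 + 25 days = Jul 1, 2013.
The appraisal report arrives: Jul 1, 2013 + 8 days = Jul 9, 2013.
Underwriting issues conditional approval: Jul 9, 2013 + 21 days = Jul 30, 2013.
Clear-to-close is issued: Jul 30, 2013 + 3 days = Aug 2, 2013.
Closing takes place: Aug 2, 2013 + 72 days = Oct 13, 2013.

October 13, 2013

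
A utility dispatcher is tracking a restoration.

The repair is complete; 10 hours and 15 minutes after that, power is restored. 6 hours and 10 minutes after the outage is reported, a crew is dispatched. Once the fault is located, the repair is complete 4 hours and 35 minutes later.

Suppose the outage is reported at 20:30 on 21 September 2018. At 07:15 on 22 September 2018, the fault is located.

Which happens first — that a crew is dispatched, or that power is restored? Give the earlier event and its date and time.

The outage is reported: 20:30 Sep 21, 2018.
A crew is dispatched: 20:30 Sep 21, 2018 + 6h10m = 02:40 Sep 22, 2018.
The fault is located: 07:15 Sep 22, 2018.
The repair is complete: 07:15 Sep 22, 2018 + 4h35m = 11:50 Sep 22, 2018.
Power is restored: 11:50 Sep 22, 2018 + 10h15m = 22:05 Sep 22, 2018.
Comparing: a crew is dispatched at 02:40 Sep 22, 2018 vs power is restored at 22:05 Sep 22, 2018. Earlier: a crew is dispatched.

A crew is dispatched — 02:40 on 22 September 2018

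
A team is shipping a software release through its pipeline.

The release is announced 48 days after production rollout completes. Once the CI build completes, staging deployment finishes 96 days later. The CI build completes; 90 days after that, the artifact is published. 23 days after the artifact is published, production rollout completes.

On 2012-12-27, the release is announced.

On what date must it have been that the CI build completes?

The release is announced: Dec 27, 2012.
Production rollout completes: Dec 27, 2012 − 48 days = Nov 9, 2012.
The artifact is published: Nov 9, 2012 − 23 days = Oct 17, 2012.
The CI build completes: Oct 17, 2012 − 90 days = Jul 19, 2012.

2012-07-19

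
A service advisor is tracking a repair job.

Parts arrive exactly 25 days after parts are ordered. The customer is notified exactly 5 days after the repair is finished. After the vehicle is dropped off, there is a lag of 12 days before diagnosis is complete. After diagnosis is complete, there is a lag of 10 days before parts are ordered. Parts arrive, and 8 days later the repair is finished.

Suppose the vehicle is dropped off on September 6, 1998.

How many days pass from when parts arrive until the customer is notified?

Causal path: parts arrive → the repair is finished → the customer is notified.
Total delay along the path: 8 + 5 = 13 days.

13 days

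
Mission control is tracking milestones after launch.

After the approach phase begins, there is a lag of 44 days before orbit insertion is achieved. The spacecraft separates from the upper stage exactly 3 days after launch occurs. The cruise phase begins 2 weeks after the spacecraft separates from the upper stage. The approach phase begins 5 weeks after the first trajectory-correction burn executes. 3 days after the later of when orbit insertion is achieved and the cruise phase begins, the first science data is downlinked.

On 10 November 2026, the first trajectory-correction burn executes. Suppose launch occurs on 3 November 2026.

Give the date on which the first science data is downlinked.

The first trajectory-correction burn executes: Nov 10, 2026.
The approach phase begins: Nov 10, 2026 + 5 weeks = Dec 15, 2026.
Orbit insertion is achieved: Dec 15, 2026 + 44 days = Jan 28, 2027.
Launch occurs: Nov 3, 2026.
The spacecraft separates from the upper stage: Nov 3, 2026 + 3 days = Nov 6, 2026.
The cruise phase begins: Nov 6, 2026 + 2 weeks = Nov 20, 2026.
Both prerequisites met — orbit insertion is achieved (Jan 28, 2027), the cruise phase begins (Nov 20, 2026); the later is Jan 28, 2027.
The first science data is downlinked: Jan 28, 2027 + 3 days = Jan 31, 2027.

31 January 2027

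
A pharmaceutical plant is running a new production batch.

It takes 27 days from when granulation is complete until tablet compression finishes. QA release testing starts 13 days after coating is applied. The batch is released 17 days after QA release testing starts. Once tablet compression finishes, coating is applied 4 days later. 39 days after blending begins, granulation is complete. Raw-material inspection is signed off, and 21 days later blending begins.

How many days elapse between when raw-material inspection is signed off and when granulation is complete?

Causal path: raw-material inspection is signed off → blending begins → granulation is complete.
Total delay along the path: 21 + 39 = 60 days.

60 days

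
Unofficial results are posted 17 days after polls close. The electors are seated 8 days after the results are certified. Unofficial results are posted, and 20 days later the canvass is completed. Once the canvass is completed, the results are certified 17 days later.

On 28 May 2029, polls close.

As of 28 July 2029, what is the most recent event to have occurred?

Polls close: May 28, 2029.
Unofficial results are posted: May 28, 2029 + 17 days = Jun 14, 2029.
The canvass is completed: Jun 14, 2029 + 20 days = Jul 4, 2029.
The results are certified: Jul 4, 2029 + 17 days = Jul 21, 2029.
The electors are seated: Jul 21, 2029 + 8 days = Jul 29, 2029.
Jul 28, 2029 falls between when the results are certified (Jul 21, 2029) and when the electors are seated (Jul 29, 2029).

The results are certified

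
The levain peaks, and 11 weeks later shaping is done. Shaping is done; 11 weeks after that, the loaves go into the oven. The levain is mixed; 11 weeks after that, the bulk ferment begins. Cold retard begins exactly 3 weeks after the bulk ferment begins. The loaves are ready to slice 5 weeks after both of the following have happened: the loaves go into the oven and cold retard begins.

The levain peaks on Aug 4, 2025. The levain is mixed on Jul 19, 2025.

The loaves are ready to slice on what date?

Feb 9, 2026

The levain peaks: Aug 4, 2025.
Shaping is done: Aug 4, 2025 + 11 weeks = Oct 20, 2025.
The loaves go into the oven: Oct 20, 2025 + 11 weeks = Jan 5, 2026.
The levain is mixed: Jul 19, 2025.
The bulk ferment begins: Jul 19, 2025 + 11 weeks = Oct 4, 2025.
Cold retard begins: Oct 4, 2025 + 3 weeks = Oct 25, 2025.
Both prerequisites met — the loaves go into the oven (Jan 5, 2026), cold retard begins (Oct 25, 2025); the later is Jan 5, 2026.
The loaves are ready to slice: Jan 5, 2026 + 5 weeks = Feb 9, 2026.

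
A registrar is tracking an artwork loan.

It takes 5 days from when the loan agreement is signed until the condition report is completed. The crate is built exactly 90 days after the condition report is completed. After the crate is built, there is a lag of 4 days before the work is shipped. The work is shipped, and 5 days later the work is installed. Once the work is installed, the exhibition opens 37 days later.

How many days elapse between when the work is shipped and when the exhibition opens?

Causal path: the work is shipped → the work is installed → the exhibition opens.
Total delay along the path: 5 + 37 = 42 days.

42 days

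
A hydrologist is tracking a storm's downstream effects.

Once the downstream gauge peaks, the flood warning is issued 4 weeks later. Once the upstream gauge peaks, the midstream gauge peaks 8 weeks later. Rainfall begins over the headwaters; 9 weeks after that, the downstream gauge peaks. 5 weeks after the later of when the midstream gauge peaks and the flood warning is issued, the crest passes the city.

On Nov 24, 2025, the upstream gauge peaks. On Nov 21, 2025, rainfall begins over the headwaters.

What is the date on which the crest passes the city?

Mar 27, 2026

The upstream gauge peaks: Nov 24, 2025.
The midstream gauge peaks: Nov 24, 2025 + 8 weeks = Jan 19, 2026.
Rainfall begins over the headwaters: Nov 21, 2025.
The downstream gauge peaks: Nov 21, 2025 + 9 weeks = Jan 23, 2026.
The flood warning is issued: Jan 23, 2026 + 4 weeks = Feb 20, 2026.
Both prerequisites met — the midstream gauge peaks (Jan 19, 2026), the flood warning is issued (Feb 20, 2026); the later is Feb 20, 2026.
The crest passes the city: Feb 20, 2026 + 5 weeks = Mar 27, 2026.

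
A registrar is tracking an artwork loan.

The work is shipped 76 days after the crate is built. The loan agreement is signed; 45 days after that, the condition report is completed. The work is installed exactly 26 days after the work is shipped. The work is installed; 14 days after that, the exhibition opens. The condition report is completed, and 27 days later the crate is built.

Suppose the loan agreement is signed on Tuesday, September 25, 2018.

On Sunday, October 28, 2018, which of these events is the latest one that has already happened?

The loan agreement is signed

The loan agreement is signed: Sep 25, 2018.
The condition report is completed: Sep 25, 2018 + 45 days = Nov 9, 2018.
The crate is built: Nov 9, 2018 + 27 days = Dec 6, 2018.
The work is shipped: Dec 6, 2018 + 76 days = Feb 20, 2019.
The work is installed: Feb 20, 2019 + 26 days = Mar 18, 2019.
The exhibition opens: Mar 18, 2019 + 14 days = Apr 1, 2019.
Oct 28, 2018 falls between when the loan agreement is signed (Sep 25, 2018) and when the condition report is completed (Nov 9, 2018).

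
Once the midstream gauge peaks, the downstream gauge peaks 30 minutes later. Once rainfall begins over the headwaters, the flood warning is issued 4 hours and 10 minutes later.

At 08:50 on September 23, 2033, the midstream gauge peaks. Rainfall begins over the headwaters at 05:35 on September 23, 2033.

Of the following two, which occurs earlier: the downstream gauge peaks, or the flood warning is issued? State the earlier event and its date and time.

The midstream gauge peaks: 08:50 Sep 23, 2033.
The downstream gauge peaks: 08:50 Sep 23, 2033 + 30m = 09:20 Sep 23, 2033.
Rainfall begins over the headwaters: 05:35 Sep 23, 2033.
The flood warning is issued: 05:35 Sep 23, 2033 + 4h10m = 09:45 Sep 23, 2033.
Comparing: the downstream gauge peaks at 09:20 Sep 23, 2033 vs the flood warning is issued at 09:45 Sep 23, 2033. Earlier: the downstream gauge peaks.

The downstream gauge peaks — 09:20 on September 23, 2033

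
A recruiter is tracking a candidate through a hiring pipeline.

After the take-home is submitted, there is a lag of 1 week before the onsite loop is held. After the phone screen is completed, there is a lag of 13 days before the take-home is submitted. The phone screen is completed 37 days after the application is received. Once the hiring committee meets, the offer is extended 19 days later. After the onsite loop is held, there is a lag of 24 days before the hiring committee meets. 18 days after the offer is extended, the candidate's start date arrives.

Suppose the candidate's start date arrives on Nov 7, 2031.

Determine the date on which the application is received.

Jul 12, 2031

The candidate's start date arrives: Nov 7, 2031.
The offer is extended: Nov 7, 2031 − 18 days = Oct 20, 2031.
The hiring committee meets: Oct 20, 2031 − 19 days = Oct 1, 2031.
The onsite loop is held: Oct 1, 2031 − 24 days = Sep 7, 2031.
The take-home is submitted: Sep 7, 2031 − 1 week = Aug 31, 2031.
The phone screen is completed: Aug 31, 2031 − 13 days = Aug 18, 2031.
The application is received: Aug 18, 2031 − 37 days = Jul 12, 2031.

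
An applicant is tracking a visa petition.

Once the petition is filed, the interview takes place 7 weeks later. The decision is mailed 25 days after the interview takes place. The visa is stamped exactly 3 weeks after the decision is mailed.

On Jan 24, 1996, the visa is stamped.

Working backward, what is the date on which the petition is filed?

Oct 21, 1995

The visa is stamped: Jan 24, 1996.
The decision is mailed: Jan 24, 1996 − 3 weeks = Jan 3, 1996.
The interview takes place: Jan 3, 1996 − 25 days = Dec 9, 1995.
The petition is filed: Dec 9, 1995 − 7 weeks = Oct 21, 1995.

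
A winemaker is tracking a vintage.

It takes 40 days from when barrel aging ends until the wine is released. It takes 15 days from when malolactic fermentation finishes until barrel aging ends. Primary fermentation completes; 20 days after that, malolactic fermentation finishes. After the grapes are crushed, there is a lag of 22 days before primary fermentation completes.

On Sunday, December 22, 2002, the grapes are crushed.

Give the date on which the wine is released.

Saturday, March 29, 2003

The grapes are crushed: Dec 22, 2002.
Primary fermentation completes: Dec 22, 2002 + 22 days = Jan 13, 2003.
Malolactic fermentation finishes: Jan 13, 2003 + 20 days = Feb 2, 2003.
Barrel aging ends: Feb 2, 2003 + 15 days = Feb 17, 2003.
The wine is released: Feb 17, 2003 + 40 days = Mar 29, 2003.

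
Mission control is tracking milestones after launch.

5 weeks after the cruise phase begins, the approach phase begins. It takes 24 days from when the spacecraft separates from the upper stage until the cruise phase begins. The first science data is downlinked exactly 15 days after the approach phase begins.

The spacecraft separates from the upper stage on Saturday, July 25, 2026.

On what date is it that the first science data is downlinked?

The spacecraft separates from the upper stage: Jul 25, 2026.
The cruise phase begins: Jul 25, 2026 + 24 days = Aug 18, 2026.
The approach phase begins: Aug 18, 2026 + 5 weeks = Sep 22, 2026.
The first science data is downlinked: Sep 22, 2026 + 15 days = Oct 7, 2026.

Wednesday, October 7, 2026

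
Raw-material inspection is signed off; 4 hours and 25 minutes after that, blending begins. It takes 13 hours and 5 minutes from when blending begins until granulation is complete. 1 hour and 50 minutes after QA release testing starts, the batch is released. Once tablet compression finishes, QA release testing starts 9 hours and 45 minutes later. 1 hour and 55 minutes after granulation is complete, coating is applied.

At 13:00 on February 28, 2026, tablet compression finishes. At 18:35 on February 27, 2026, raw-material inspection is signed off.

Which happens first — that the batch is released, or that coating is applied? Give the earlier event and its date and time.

Coating is applied — 14:00 on February 28, 2026

Tablet compression finishes: 13:00 Feb 28, 2026.
QA release testing starts: 13:00 Feb 28, 2026 + 9h45m = 22:45 Feb 28, 2026.
The batch is released: 22:45 Feb 28, 2026 + 1h50m = 00:35 Mar 1, 2026.
Raw-material inspection is signed off: 18:35 Feb 27, 2026.
Blending begins: 18:35 Feb 27, 2026 + 4h25m = 23:00 Feb 27, 2026.
Granulation is complete: 23:00 Feb 27, 2026 + 13h05m = 12:05 Feb 28, 2026.
Coating is applied: 12:05 Feb 28, 2026 + 1h55m = 14:00 Feb 28, 2026.
Comparing: the batch is released at 00:35 Mar 1, 2026 vs coating is applied at 14:00 Feb 28, 2026. Earlier: coating is applied.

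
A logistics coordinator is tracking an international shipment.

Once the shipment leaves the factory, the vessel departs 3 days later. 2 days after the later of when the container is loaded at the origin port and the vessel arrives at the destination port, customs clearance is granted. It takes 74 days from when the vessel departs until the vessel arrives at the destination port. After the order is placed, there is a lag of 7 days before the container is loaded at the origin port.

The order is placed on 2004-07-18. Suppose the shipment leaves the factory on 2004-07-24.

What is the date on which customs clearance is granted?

2004-10-11

The order is placed: Jul 18, 2004.
The container is loaded at the origin port: Jul 18, 2004 + 7 days = Jul 25, 2004.
The shipment leaves the factory: Jul 24, 2004.
The vessel departs: Jul 24, 2004 + 3 days = Jul 27, 2004.
The vessel arrives at the destination port: Jul 27, 2004 + 74 days = Oct 9, 2004.
Both prerequisites met — the container is loaded at the origin port (Jul 25, 2004), the vessel arrives at the destination port (Oct 9, 2004); the later is Oct 9, 2004.
Customs clearance is granted: Oct 9, 2004 + 2 days = Oct 11, 2004.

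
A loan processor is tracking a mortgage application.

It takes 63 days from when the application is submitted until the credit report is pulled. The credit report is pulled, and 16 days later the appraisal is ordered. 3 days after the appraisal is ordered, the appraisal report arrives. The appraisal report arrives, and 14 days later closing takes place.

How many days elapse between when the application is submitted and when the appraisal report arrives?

82 days

Causal path: the application is submitted → the credit report is pulled → the appraisal is ordered → the appraisal report arrives.
Total delay along the path: 63 + 16 + 3 = 82 days.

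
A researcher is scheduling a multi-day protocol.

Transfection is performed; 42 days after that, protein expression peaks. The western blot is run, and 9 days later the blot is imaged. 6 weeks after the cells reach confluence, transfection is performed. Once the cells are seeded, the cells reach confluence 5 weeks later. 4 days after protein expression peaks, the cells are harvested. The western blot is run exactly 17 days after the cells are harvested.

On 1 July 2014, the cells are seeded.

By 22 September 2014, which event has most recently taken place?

The cells are seeded: Jul 1, 2014.
The cells reach confluence: Jul 1, 2014 + 5 weeks = Aug 5, 2014.
Transfection is performed: Aug 5, 2014 + 6 weeks = Sep 16, 2014.
Protein expression peaks: Sep 16, 2014 + 42 days = Oct 28, 2014.
The cells are harvested: Oct 28, 2014 + 4 days = Nov 1, 2014.
The western blot is run: Nov 1, 2014 + 17 days = Nov 18, 2014.
The blot is imaged: Nov 18, 2014 + 9 days = Nov 27, 2014.
Sep 22, 2014 falls between when transfection is performed (Sep 16, 2014) and when protein expression peaks (Oct 28, 2014).

Transfection is performed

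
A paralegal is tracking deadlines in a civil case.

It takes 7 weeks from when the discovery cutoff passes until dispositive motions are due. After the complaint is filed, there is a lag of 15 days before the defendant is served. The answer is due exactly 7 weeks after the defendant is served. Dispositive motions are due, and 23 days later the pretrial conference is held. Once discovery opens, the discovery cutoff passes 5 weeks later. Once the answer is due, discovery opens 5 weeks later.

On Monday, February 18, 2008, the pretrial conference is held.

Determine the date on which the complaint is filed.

The pretrial conference is held: Feb 18, 2008.
Dispositive motions are due: Feb 18, 2008 − 23 days = Jan 26, 2008.
The discovery cutoff passes: Jan 26, 2008 − 7 weeks = Dec 8, 2007.
Discovery opens: Dec 8, 2007 − 5 weeks = Nov 3, 2007.
The answer is due: Nov 3, 2007 − 5 weeks = Sep 29, 2007.
The defendant is served: Sep 29, 2007 − 7 weeks = Aug 11, 2007.
The complaint is filed: Aug 11, 2007 − 15 days = Jul 27, 2007.

Friday, July 27, 2007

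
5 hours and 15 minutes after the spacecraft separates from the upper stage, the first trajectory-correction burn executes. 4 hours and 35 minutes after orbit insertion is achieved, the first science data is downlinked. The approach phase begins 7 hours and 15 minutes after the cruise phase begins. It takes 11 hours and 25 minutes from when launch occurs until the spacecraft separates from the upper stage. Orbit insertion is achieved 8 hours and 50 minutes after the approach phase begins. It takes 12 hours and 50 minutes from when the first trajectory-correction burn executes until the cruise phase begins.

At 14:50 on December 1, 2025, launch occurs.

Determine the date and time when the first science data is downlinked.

Launch occurs: 14:50 Dec 1, 2025.
The spacecraft separates from the upper stage: 14:50 Dec 1, 2025 + 11h25m = 02:15 Dec 2, 2025.
The first trajectory-correction burn executes: 02:15 Dec 2, 2025 + 5h15m = 07:30 Dec 2, 2025.
The cruise phase begins: 07:30 Dec 2, 2025 + 12h50m = 20:20 Dec 2, 2025.
The approach phase begins: 20:20 Dec 2, 2025 + 7h15m = 03:35 Dec 3, 2025.
Orbit insertion is achieved: 03:35 Dec 3, 2025 + 8h50m = 12:25 Dec 3, 2025.
The first science data is downlinked: 12:25 Dec 3, 2025 + 4h35m = 17:00 Dec 3, 2025.

17:00 on December 3, 2025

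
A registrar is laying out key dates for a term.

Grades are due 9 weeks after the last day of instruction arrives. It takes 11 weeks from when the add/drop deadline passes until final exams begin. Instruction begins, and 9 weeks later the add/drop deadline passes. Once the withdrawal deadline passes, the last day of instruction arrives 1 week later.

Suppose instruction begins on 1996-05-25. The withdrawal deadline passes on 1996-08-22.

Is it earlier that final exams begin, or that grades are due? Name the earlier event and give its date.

Instruction begins: May 25, 1996.
The add/drop deadline passes: May 25, 1996 + 9 weeks = Jul 27, 1996.
Final exams begin: Jul 27, 1996 + 11 weeks = Oct 12, 1996.
The withdrawal deadline passes: Aug 22, 1996.
The last day of instruction arrives: Aug 22, 1996 + 1 week = Aug 29, 1996.
Grades are due: Aug 29, 1996 + 9 weeks = Oct 31, 1996.
Comparing: final exams begin on Oct 12, 1996 vs grades are due on Oct 31, 1996. Earlier: final exams begin.

Final exams begin — 1996-10-12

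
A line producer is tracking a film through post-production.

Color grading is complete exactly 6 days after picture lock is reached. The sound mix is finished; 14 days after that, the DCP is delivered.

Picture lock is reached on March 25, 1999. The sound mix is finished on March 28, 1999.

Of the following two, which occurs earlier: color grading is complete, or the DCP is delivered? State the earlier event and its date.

Picture lock is reached: Mar 25, 1999.
Color grading is complete: Mar 25, 1999 + 6 days = Mar 31, 1999.
The sound mix is finished: Mar 28, 1999.
The DCP is delivered: Mar 28, 1999 + 14 days = Apr 11, 1999.
Comparing: color grading is complete on Mar 31, 1999 vs the DCP is delivered on Apr 11, 1999. Earlier: color grading is complete.

Color grading is complete — March 31, 1999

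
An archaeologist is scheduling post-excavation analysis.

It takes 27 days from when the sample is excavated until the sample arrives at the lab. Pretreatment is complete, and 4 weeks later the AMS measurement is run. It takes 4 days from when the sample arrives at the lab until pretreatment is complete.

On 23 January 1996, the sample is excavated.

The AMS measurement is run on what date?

The sample is excavated: Jan 23, 1996.
The sample arrives at the lab: Jan 23, 1996 + 27 days = Feb 19, 1996.
Pretreatment is complete: Feb 19, 1996 + 4 days = Feb 23, 1996.
The AMS measurement is run: Feb 23, 1996 + 4 weeks = Mar 22, 1996.

22 March 1996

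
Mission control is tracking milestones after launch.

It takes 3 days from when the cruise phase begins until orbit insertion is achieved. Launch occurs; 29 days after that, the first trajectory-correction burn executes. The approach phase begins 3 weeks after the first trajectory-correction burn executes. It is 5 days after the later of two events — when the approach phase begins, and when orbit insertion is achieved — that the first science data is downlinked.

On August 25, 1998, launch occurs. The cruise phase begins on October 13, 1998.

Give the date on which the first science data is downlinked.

Launch occurs: Aug 25, 1998.
The first trajectory-correction burn executes: Aug 25, 1998 + 29 days = Sep 23, 1998.
The approach phase begins: Sep 23, 1998 + 3 weeks = Oct 14, 1998.
The cruise phase begins: Oct 13, 1998.
Orbit insertion is achieved: Oct 13, 1998 + 3 days = Oct 16, 1998.
Both prerequisites met — the approach phase begins (Oct 14, 1998), orbit insertion is achieved (Oct 16, 1998); the later is Oct 16, 1998.
The first science data is downlinked: Oct 16, 1998 + 5 days = Oct 21, 1998.

October 21, 1998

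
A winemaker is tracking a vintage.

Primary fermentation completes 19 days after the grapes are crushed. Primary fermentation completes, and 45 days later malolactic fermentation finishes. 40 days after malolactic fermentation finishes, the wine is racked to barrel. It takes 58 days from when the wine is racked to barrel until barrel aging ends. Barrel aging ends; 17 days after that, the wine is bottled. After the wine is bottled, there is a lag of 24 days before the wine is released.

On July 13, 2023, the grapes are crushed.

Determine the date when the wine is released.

February 1, 2024

The grapes are crushed: Jul 13, 2023.
Primary fermentation completes: Jul 13, 2023 + 19 days = Aug 1, 2023.
Malolactic fermentation finishes: Aug 1, 2023 + 45 days = Sep 15, 2023.
The wine is racked to barrel: Sep 15, 2023 + 40 days = Oct 25, 2023.
Barrel aging ends: Oct 25, 2023 + 58 days = Dec 22, 2023.
The wine is bottled: Dec 22, 2023 + 17 days = Jan 8, 2024.
The wine is released: Jan 8, 2024 + 24 days = Feb 1, 2024.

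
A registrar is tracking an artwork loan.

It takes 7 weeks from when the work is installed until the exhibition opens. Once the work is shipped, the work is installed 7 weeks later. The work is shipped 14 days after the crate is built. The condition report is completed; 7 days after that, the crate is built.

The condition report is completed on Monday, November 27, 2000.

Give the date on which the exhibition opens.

Monday, March 26, 2001

The condition report is completed: Nov 27, 2000.
The crate is built: Nov 27, 2000 + 7 days = Dec 4, 2000.
The work is shipped: Dec 4, 2000 + 14 days = Dec 18, 2000.
The work is installed: Dec 18, 2000 + 7 weeks = Feb 5, 2001.
The exhibition opens: Feb 5, 2001 + 7 weeks = Mar 26, 2001.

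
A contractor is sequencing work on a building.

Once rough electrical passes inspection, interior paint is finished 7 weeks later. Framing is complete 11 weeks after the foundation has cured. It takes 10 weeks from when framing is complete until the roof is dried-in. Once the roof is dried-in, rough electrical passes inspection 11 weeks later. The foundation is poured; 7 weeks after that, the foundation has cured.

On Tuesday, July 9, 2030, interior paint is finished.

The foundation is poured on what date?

Interior paint is finished: Jul 9, 2030.
Rough electrical passes inspection: Jul 9, 2030 − 7 weeks = May 21, 2030.
The roof is dried-in: May 21, 2030 − 11 weeks = Mar 5, 2030.
Framing is complete: Mar 5, 2030 − 10 weeks = Dec 25, 2029.
The foundation has cured: Dec 25, 2029 − 11 weeks = Oct 9, 2029.
The foundation is poured: Oct 9, 2029 − 7 weeks = Aug 21, 2029.

Tuesday, August 21, 2029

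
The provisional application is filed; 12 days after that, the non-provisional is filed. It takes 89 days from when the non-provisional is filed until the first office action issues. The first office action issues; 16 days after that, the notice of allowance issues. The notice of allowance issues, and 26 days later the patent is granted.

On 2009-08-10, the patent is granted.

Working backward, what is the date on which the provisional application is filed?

The patent is granted: Aug 10, 2009.
The notice of allowance issues: Aug 10, 2009 − 26 days = Jul 15, 2009.
The first office action issues: Jul 15, 2009 − 16 days = Jun 29, 2009.
The non-provisional is filed: Jun 29, 2009 − 89 days = Apr 1, 2009.
The provisional application is filed: Apr 1, 2009 − 12 days = Mar 20, 2009.

2009-03-20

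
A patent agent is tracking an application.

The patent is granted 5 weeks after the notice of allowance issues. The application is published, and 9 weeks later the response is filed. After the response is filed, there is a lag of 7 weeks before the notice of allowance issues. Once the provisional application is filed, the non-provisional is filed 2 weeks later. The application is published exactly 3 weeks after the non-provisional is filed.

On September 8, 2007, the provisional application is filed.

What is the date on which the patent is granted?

The provisional application is filed: Sep 8, 2007.
The non-provisional is filed: Sep 8, 2007 + 2 weeks = Sep 22, 2007.
The application is published: Sep 22, 2007 + 3 weeks = Oct 13, 2007.
The response is filed: Oct 13, 2007 + 9 weeks = Dec 15, 2007.
The notice of allowance issues: Dec 15, 2007 + 7 weeks = Feb 2, 2008.
The patent is granted: Feb 2, 2008 + 5 weeks = Mar 8, 2008.

March 8, 2008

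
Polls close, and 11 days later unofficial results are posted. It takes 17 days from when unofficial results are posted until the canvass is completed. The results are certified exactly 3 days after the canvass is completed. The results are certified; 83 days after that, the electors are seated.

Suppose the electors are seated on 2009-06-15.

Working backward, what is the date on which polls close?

The electors are seated: Jun 15, 2009.
The results are certified: Jun 15, 2009 − 83 days = Mar 24, 2009.
The canvass is completed: Mar 24, 2009 − 3 days = Mar 21, 2009.
Unofficial results are posted: Mar 21, 2009 − 17 days = Mar 4, 2009.
Polls close: Mar 4, 2009 − 11 days = Feb 21, 2009.

2009-02-21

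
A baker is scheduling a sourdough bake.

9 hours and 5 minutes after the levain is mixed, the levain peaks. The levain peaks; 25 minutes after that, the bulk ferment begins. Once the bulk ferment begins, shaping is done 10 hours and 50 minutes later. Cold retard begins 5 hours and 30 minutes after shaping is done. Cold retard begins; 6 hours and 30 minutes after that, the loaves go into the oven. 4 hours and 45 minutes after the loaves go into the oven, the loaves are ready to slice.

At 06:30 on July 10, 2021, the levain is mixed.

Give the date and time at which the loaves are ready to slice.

19:35 on July 11, 2021

The levain is mixed: 06:30 Jul 10, 2021.
The levain peaks: 06:30 Jul 10, 2021 + 9h05m = 15:35 Jul 10, 2021.
The bulk ferment begins: 15:35 Jul 10, 2021 + 25m = 16:00 Jul 10, 2021.
Shaping is done: 16:00 Jul 10, 2021 + 10h50m = 02:50 Jul 11, 2021.
Cold retard begins: 02:50 Jul 11, 2021 + 5h30m = 08:20 Jul 11, 2021.
The loaves go into the oven: 08:20 Jul 11, 2021 + 6h30m = 14:50 Jul 11, 2021.
The loaves are ready to slice: 14:50 Jul 11, 2021 + 4h45m = 19:35 Jul 11, 2021.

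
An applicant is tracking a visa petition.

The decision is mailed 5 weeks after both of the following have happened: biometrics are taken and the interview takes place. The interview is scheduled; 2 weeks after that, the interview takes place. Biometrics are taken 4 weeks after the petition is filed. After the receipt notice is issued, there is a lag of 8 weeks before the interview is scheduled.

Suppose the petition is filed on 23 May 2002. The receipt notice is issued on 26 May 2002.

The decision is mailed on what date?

8 September 2002

The petition is filed: May 23, 2002.
Biometrics are taken: May 23, 2002 + 4 weeks = Jun 20, 2002.
The receipt notice is issued: May 26, 2002.
The interview is scheduled: May 26, 2002 + 8 weeks = Jul 21, 2002.
The interview takes place: Jul 21, 2002 + 2 weeks = Aug 4, 2002.
Both prerequisites met — biometrics are taken (Jun 20, 2002), the interview takes place (Aug 4, 2002); the later is Aug 4, 2002.
The decision is mailed: Aug 4, 2002 + 5 weeks = Sep 8, 2002.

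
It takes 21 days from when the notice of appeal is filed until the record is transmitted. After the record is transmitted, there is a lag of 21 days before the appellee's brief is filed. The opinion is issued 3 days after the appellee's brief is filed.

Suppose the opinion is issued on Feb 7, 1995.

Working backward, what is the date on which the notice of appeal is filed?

The opinion is issued: Feb 7, 1995.
The appellee's brief is filed: Feb 7, 1995 − 3 days = Feb 4, 1995.
The record is transmitted: Feb 4, 1995 − 21 days = Jan 14, 1995.
The notice of appeal is filed: Jan 14, 1995 − 21 days = Dec 24, 1994.

Dec 24, 1994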